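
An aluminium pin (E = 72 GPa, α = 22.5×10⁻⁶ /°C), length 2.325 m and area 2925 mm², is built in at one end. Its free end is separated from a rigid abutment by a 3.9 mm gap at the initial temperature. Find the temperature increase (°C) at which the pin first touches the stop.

The gap closes when αΔT L = 3.9 mm, since the pin is still unstressed at that instant.
So ΔT = g/(αL) = 3.9/(22.5×10⁻⁶ × 2325) = 74.55 °C.

ΔT ≈ 74.6 °C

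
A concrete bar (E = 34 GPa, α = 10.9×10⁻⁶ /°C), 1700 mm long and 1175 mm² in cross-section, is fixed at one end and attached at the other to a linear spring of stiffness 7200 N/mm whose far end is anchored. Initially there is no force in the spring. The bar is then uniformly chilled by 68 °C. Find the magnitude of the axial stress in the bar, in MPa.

If the spring were absent the bar would shorten by αΔT L = 10.9×10⁻⁶ × 68 × 1700 = 1.26 mm.
With a force P in the spring, the elastic change of the bar is PL/(AE) and that of the spring is P/k; compatibility requires their sum to equal δ_free.
P [ L/(AE) + 1/k ] = δ_free → P [ 1700/(1175×34×10³) + 1/(7200) ] = 1.26.
P = 1.26 / 0.0001814 = 6945 N.
σ = P/A = 6945/1175 = 5.91 MPa.

σ ≈ 5.91 MPa (tensile)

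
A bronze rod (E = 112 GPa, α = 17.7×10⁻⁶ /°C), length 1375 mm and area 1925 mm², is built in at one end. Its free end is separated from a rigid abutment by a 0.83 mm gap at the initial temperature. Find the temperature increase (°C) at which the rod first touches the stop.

ΔT ≈ 34.1 °C

Contact occurs when the free expansion equals the gap: αΔT L = 0.83 mm.
So ΔT = g/(αL) = 0.83/(17.7×10⁻⁶ × 1375) = 34.1 °C.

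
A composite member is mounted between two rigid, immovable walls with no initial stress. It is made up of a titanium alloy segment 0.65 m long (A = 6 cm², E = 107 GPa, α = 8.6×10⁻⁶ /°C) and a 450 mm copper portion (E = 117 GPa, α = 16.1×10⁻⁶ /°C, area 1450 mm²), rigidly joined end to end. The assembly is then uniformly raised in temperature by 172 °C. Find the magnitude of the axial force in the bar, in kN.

P ≈ 173 kN (compressive)

If the supports were absent, the total length change would be Σ αᵢΔT Lᵢ = 8.6×10⁻⁶×172×650 + 16.1×10⁻⁶×172×450 = 2.208 mm.
The rigid supports impose zero overall length change; the single axial force P common to all segments must satisfy P Σ Lᵢ/(AᵢEᵢ) = δ_free.
The series flexibility is Σ Lᵢ/(AᵢEᵢ) = 650/(600×107×10³) + 450/(1450×117×10³) = 1.278×10⁻⁵ mm/N.
Hence P = δ_free / Σ(L/AE) = 2.208/1.278×10⁻⁵ = 172.8 kN (compressive).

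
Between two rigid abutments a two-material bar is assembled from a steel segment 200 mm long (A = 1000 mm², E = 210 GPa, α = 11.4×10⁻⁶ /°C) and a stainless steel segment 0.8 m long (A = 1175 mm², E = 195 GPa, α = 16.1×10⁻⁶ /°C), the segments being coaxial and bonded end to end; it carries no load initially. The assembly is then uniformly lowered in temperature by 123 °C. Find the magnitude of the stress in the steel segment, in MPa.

σ ≈ 420 MPa (tensile)

If the supports were absent, the total length change would be Σ αᵢΔT Lᵢ = 11.4×10⁻⁶×123×200 + 16.1×10⁻⁶×123×800 = 1.865 mm.
The walls prevent any net length change, so an axial force P (same in every segment) develops. Compatibility: P · Σ Lᵢ/(AᵢEᵢ) = δ_free.
Σ Lᵢ/(AᵢEᵢ) = 200/(1000×210×10³) + 800/(1175×195×10³) = 4.444×10⁻⁶ mm/N.
Hence P = δ_free / Σ(L/AE) = 1.865/4.444×10⁻⁶ = 419.6 kN (tensile).
σ_{steel} = P / A = 419600 / 1000 = 419.6 MPa.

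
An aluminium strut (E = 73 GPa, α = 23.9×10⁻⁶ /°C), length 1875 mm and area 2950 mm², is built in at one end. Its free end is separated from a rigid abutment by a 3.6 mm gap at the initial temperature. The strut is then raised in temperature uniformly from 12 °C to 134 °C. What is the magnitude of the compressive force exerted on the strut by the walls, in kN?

P ≈ 214 kN

Unrestrained expansion: δ_free = αΔT L = 23.9×10⁻⁶ × 122 × 1875 = 5.467 mm.
The gap closes (δ_free > 3.6 mm) and the wall then resists a further 5.467 − 3.6 = 1.867 mm of expansion.
That suppressed elongation corresponds to σ = E·Δ/L = 73×10³ × 1.867/1875 = 72.69 MPa.
P = σA = 72.69 × 2950 = 214.4 kN.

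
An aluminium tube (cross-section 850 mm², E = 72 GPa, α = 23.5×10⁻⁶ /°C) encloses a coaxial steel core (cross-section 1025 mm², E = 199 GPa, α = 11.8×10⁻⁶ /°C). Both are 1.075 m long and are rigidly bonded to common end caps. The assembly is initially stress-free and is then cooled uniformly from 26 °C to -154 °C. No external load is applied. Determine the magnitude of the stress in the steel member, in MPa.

Both members must finish at the same length. With the larger α, the aluminium tends to over-contract; the plates restrain it, putting the aluminium in tension and the steel in compression. With no external load the two internal forces are equal and opposite, magnitude P.
Compatibility of the two members (thermal + elastic change equal): (α₁ − α₂)ΔT = P·[1/(A₁E₁) + 1/(A₂E₂)].
|α₁ − α₂|·ΔT = 11.7×10⁻⁶ × 180 = 0.002106.
1/(A₁E₁) + 1/(A₂E₂) = 1/(850×72×10³) + 1/(1025×199×10³) = 2.124×10⁻⁸ N⁻¹.
So P = 0.002106 / 2.124×10⁻⁸ = 99.14 kN.
σ_{steel} = P/A₂ = 99140/1025 = 96.72 MPa, compressive.

σ ≈ 96.7 MPa (compressive)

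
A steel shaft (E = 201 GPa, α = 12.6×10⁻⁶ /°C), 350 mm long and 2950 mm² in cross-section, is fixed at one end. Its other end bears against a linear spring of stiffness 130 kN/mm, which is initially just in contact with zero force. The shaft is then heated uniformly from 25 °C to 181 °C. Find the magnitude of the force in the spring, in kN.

P ≈ 83.1 kN

The unrestrained thermal change is αΔT L = 12.6×10⁻⁶ × 156 × 350 = 0.688 mm.
Let P be the compressive force at the spring. The shaft shortens elastically by PL/(AE) and the spring compresses by P/k; together these equal δ_free.
P [ L/(AE) + 1/k ] = δ_free → P [ 350/(2950×201×10³) + 1/(130×10³) ] = 0.688.
P = 0.688 / 8.283×10⁻⁶ = 83060 N.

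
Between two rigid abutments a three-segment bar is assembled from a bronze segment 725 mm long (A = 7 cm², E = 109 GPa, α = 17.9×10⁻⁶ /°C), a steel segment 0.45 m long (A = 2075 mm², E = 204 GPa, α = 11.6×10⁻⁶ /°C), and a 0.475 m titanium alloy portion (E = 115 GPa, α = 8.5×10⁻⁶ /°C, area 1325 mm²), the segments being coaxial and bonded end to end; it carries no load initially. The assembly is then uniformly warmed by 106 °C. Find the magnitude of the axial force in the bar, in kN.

P ≈ 172 kN (compressive)

Free thermal expansion of the whole bar: Σ αᵢΔT Lᵢ = 17.9×10⁻⁶×106×725 + 11.6×10⁻⁶×106×450 + 8.5×10⁻⁶×106×475 = 2.357 mm.
The walls prevent any net length change, so an axial force P (same in every segment) develops. Compatibility: P · Σ Lᵢ/(AᵢEᵢ) = δ_free.
The series flexibility is Σ Lᵢ/(AᵢEᵢ) = 725/(700×109×10³) + 450/(2075×204×10³) + 475/(1325×115×10³) = 1.368×10⁻⁵ mm/N.
Hence P = δ_free / Σ(L/AE) = 2.357/1.368×10⁻⁵ = 172.3 kN (compressive).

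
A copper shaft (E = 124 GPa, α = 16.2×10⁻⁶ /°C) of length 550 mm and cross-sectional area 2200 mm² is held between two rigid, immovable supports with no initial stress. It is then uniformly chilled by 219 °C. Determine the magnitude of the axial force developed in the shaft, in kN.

With zero net strain, σ = E·αΔT = 124 GPa × 16.2×10⁻⁶ × 219 = 439.9 MPa.
Then P = σA = 439.9 × 2200 mm² = 967.8 kN, tensile.

P ≈ 968 kN (tensile)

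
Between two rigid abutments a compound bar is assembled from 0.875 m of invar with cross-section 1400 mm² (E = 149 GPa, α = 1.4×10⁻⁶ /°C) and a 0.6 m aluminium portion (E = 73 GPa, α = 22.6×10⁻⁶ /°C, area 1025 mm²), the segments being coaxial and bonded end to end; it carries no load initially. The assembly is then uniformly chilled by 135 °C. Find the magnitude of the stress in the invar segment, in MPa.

Free thermal contraction of the whole bar: Σ αᵢΔT Lᵢ = 1.4×10⁻⁶×135×875 + 22.6×10⁻⁶×135×600 = 1.996 mm.
The walls prevent any net length change, so an axial force P (same in every segment) develops. Compatibility: P · Σ Lᵢ/(AᵢEᵢ) = δ_free.
The series flexibility is Σ Lᵢ/(AᵢEᵢ) = 875/(1400×149×10³) + 600/(1025×73×10³) = 1.221×10⁻⁵ mm/N.
So P = 1.996 / 1.221×10⁻⁵ = 163.4 kN, tensile.
σ_{invar} = P / A = 163400 / 1400 = 116.7 MPa.

σ ≈ 117 MPa (tensile)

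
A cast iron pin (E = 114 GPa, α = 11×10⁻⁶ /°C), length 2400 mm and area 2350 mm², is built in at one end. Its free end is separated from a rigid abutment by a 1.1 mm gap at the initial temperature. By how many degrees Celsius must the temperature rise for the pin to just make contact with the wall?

The gap closes when αΔT L = 1.1 mm, since the pin is still unstressed at that instant.
So ΔT = g/(αL) = 1.1/(11×10⁻⁶ × 2400) = 41.67 °C.

ΔT ≈ 41.7 °C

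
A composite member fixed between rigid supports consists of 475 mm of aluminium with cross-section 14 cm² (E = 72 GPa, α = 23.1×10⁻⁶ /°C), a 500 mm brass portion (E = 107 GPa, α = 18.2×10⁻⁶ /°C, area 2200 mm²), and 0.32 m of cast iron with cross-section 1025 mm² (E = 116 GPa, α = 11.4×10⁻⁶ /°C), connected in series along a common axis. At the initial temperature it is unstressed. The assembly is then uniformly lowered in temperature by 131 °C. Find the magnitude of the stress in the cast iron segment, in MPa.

Free thermal contraction of the whole bar: Σ αᵢΔT Lᵢ = 23.1×10⁻⁶×131×475 + 18.2×10⁻⁶×131×500 + 11.4×10⁻⁶×131×320 = 3.107 mm.
The rigid supports impose zero overall length change; the single axial force P common to all segments must satisfy P Σ Lᵢ/(AᵢEᵢ) = δ_free.
Σ Lᵢ/(AᵢEᵢ) = 475/(1400×72×10³) + 500/(2200×107×10³) + 320/(1025×116×10³) = 9.528×10⁻⁶ mm/N.
So P = 3.107 / 9.528×10⁻⁶ = 326.1 kN, tensile.
σ_{cast iron} = P / A = 326100 / 1025 = 318.2 MPa.

σ ≈ 318 MPa (tensile)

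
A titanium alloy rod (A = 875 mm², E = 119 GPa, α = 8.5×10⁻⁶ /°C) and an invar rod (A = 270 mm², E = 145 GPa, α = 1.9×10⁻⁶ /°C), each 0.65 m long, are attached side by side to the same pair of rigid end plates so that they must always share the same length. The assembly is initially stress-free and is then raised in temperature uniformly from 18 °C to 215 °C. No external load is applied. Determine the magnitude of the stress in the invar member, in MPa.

Equilibrium of a rigid end plate with no external load gives equal and opposite internal forces ±P in the two members. Since α_{titanium alloy} > α_{invar}, heating drives the titanium alloy into compression and the invar into tension.
Setting the final lengths equal and cancelling L: (α₁ − α₂)ΔT = P/(A₁E₁) + P/(A₂E₂).
|α₁ − α₂|·ΔT = 6.6×10⁻⁶ × 197 = 0.0013.
1/(A₁E₁) + 1/(A₂E₂) = 1/(875×119×10³) + 1/(270×145×10³) = 3.515×10⁻⁸ N⁻¹.
P = 0.0013 / 3.515×10⁻⁸ = 36990 N = 36.99 kN.
σ_{invar} = P/A₂ = 36990/270 = 137 MPa, tensile.

σ ≈ 137 MPa (tensile)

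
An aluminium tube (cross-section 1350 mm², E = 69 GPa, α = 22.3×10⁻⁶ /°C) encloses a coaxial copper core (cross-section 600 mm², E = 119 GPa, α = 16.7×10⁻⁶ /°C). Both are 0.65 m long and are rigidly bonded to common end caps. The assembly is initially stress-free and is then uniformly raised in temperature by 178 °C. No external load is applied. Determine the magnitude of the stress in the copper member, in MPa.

σ ≈ 67.1 MPa (tensile)

Both members must finish at the same length. With the larger α, the aluminium tends to over-expand; the plates restrain it, putting the aluminium in compression and the copper in tension. With no external load the two internal forces are equal and opposite, magnitude P.
Equating the net (thermal + elastic) strains gives |α₁ − α₂|·ΔT = P·[1/(A₁E₁) + 1/(A₂E₂)].
|α₁ − α₂|·ΔT = 5.6×10⁻⁶ × 178 = 0.0009968.
1/(A₁E₁) + 1/(A₂E₂) = 1/(1350×69×10³) + 1/(600×119×10³) = 2.474×10⁻⁸ N⁻¹.
So P = 0.0009968 / 2.474×10⁻⁸ = 40.29 kN.
σ_{copper} = P/A₂ = 40290/600 = 67.15 MPa, tensile.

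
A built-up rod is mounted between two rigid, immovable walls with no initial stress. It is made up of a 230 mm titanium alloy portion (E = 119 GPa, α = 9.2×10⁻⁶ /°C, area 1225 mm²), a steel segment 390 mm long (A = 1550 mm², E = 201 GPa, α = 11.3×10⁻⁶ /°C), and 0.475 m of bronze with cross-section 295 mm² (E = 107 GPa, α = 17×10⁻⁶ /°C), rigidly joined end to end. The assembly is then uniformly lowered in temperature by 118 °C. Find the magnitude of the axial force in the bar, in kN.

If the supports were absent, the total length change would be Σ αᵢΔT Lᵢ = 9.2×10⁻⁶×118×230 + 11.3×10⁻⁶×118×390 + 17×10⁻⁶×118×475 = 1.723 mm.
The walls prevent any net length change, so an axial force P (same in every segment) develops. Compatibility: P · Σ Lᵢ/(AᵢEᵢ) = δ_free.
The series flexibility is Σ Lᵢ/(AᵢEᵢ) = 230/(1225×119×10³) + 390/(1550×201×10³) + 475/(295×107×10³) = 1.788×10⁻⁵ mm/N.
So P = 1.723 / 1.788×10⁻⁵ = 96.35 kN, tensile.

P ≈ 96.4 kN (tensile)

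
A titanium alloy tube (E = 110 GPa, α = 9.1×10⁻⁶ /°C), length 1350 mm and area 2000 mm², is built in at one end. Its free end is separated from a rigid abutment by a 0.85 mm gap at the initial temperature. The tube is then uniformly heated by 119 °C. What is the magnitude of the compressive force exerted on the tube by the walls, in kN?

If the wall were absent the tube would grow by αΔT L = 9.1×10⁻⁶ × 119 × 1350 = 1.462 mm.
This exceeds the 0.85 mm gap, so the wall pushes back. The portion of expansion that must be recovered elastically is δ_free − gap = 1.462 − 0.85 = 0.6119 mm.
That suppressed elongation corresponds to σ = E·Δ/L = 110×10³ × 0.6119/1350 = 49.86 MPa.
P = σA = 49.86 × 2000 = 99.72 kN.

P ≈ 99.7 kN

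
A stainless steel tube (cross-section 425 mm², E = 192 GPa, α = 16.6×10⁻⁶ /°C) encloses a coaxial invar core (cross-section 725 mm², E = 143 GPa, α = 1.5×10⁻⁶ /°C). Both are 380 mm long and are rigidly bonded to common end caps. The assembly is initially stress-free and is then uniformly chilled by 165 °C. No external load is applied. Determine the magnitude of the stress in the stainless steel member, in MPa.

The stainless steel has the larger α, so on cooling it would change length more than the invar if both were free. The rigid plates force a common final length, so the stainless steel is put into tension and the invar into compression, with equal and opposite forces P (no external load).
Setting the final lengths equal and cancelling L: (α₁ − α₂)ΔT = P/(A₁E₁) + P/(A₂E₂).
|α₁ − α₂|·ΔT = 15.1×10⁻⁶ × 165 = 0.002492.
1/(A₁E₁) + 1/(A₂E₂) = 1/(425×192×10³) + 1/(725×143×10³) = 2.19×10⁻⁸ N⁻¹.
So P = 0.002492 / 2.19×10⁻⁸ = 113.8 kN.
σ_{stainless steel} = P/A₁ = 113800/425 = 267.7 MPa, tensile.

σ ≈ 268 MPa (tensile)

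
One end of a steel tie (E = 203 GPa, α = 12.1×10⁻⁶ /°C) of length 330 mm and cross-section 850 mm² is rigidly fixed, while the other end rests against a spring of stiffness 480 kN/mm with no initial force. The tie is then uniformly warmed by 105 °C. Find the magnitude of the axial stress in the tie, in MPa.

The unrestrained thermal change is αΔT L = 12.1×10⁻⁶ × 105 × 330 = 0.4193 mm.
With a force P in the spring, the elastic change of the tie is PL/(AE) and that of the spring is P/k; compatibility requires their sum to equal δ_free.
P [ L/(AE) + 1/k ] = δ_free → P [ 330/(850×203×10³) + 1/(480×10³) ] = 0.4193.
P = 0.4193 / 3.996×10⁻⁶ = 104900 N.
σ = P/A = 104900/850 = 123.4 MPa.

σ ≈ 123 MPa (compressive)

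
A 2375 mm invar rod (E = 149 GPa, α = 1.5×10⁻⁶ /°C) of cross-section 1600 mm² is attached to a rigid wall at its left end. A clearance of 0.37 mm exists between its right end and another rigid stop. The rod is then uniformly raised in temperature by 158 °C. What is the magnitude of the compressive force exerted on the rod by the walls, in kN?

P ≈ 19.4 kN

If the wall were absent the rod would grow by αΔT L = 1.5×10⁻⁶ × 158 × 2375 = 0.5629 mm.
The gap closes (δ_free > 0.37 mm) and the wall then resists a further 0.5629 − 0.37 = 0.1929 mm of expansion.
That suppressed elongation corresponds to σ = E·Δ/L = 149×10³ × 0.1929/2375 = 12.1 MPa.
P = σA = 12.1 × 1600 = 19.36 kN.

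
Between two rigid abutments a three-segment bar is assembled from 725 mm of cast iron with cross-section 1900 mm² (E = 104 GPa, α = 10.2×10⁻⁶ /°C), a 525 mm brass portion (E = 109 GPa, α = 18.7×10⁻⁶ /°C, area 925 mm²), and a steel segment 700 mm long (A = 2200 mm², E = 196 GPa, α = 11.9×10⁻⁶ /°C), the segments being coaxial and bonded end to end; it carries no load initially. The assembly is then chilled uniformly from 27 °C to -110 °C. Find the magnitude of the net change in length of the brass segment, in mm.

Free thermal contraction of the whole bar: Σ αᵢΔT Lᵢ = 10.2×10⁻⁶×137×725 + 18.7×10⁻⁶×137×525 + 11.9×10⁻⁶×137×700 = 3.499 mm.
The walls prevent any net length change, so an axial force P (same in every segment) develops. Compatibility: P · Σ Lᵢ/(AᵢEᵢ) = δ_free.
The series flexibility is Σ Lᵢ/(AᵢEᵢ) = 725/(1900×104×10³) + 525/(925×109×10³) + 700/(2200×196×10³) = 1.05×10⁻⁵ mm/N.
P = 3.499 / 1.05×10⁻⁵ = 333300 N = 333.3 kN, tensile.
For the brass segment, free thermal change = 18.7×10⁻⁶×137×525 = 1.345 mm and elastic change from P = 333300×525/(925×109×10³) = 1.735 mm; these oppose, so the net change is 0.39 mm (segment lengthens).

|ΔL| ≈ 0.39 mm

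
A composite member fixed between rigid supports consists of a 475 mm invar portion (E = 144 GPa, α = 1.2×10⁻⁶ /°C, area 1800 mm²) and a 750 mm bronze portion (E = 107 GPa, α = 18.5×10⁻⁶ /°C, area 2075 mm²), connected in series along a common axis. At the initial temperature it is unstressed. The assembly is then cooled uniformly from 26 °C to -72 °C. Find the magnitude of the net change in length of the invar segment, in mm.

With the walls removed the bar would change length by δ_free = Σ αᵢΔT Lᵢ = 1.2×10⁻⁶×98×475 + 18.5×10⁻⁶×98×750 = 1.416 mm.
The rigid supports impose zero overall length change; the single axial force P common to all segments must satisfy P Σ Lᵢ/(AᵢEᵢ) = δ_free.
The series flexibility is Σ Lᵢ/(AᵢEᵢ) = 475/(1800×144×10³) + 750/(2075×107×10³) = 5.211×10⁻⁶ mm/N.
Hence P = δ_free / Σ(L/AE) = 1.416/5.211×10⁻⁶ = 271.7 kN (tensile).
For the invar segment, free thermal change = 1.2×10⁻⁶×98×475 = 0.05586 mm and elastic change from P = 271700×475/(1800×144×10³) = 0.4979 mm; these oppose, so the net change is 0.442 mm (segment lengthens).

|ΔL| ≈ 0.442 mm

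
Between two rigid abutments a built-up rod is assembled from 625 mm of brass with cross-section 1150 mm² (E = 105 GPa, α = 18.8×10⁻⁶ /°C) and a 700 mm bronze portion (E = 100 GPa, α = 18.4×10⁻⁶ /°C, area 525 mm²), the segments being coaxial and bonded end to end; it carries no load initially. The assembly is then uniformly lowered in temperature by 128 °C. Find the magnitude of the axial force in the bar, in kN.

Free thermal contraction of the whole bar: Σ αᵢΔT Lᵢ = 18.8×10⁻⁶×128×625 + 18.4×10⁻⁶×128×700 = 3.153 mm.
Since the ends are fixed, an axial force P builds up, equal in every segment, with P · Σ Lᵢ/(AᵢEᵢ) = δ_free.
Σ Lᵢ/(AᵢEᵢ) = 625/(1150×105×10³) + 700/(525×100×10³) = 1.851×10⁻⁵ mm/N.
So P = 3.153 / 1.851×10⁻⁵ = 170.3 kN, tensile.

P ≈ 170 kN (tensile)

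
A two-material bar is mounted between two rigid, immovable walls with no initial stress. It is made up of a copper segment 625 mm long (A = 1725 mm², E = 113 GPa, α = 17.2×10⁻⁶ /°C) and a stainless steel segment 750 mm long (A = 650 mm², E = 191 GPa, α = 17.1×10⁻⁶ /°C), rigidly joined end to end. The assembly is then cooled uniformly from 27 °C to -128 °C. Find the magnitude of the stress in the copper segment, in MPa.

Free thermal contraction of the whole bar: Σ αᵢΔT Lᵢ = 17.2×10⁻⁶×155×625 + 17.1×10⁻⁶×155×750 = 3.654 mm.
The rigid supports impose zero overall length change; the single axial force P common to all segments must satisfy P Σ Lᵢ/(AᵢEᵢ) = δ_free.
The series flexibility is Σ Lᵢ/(AᵢEᵢ) = 625/(1725×113×10³) + 750/(650×191×10³) = 9.247×10⁻⁶ mm/N.
So P = 3.654 / 9.247×10⁻⁶ = 395.1 kN, tensile.
σ_{copper} = P / A = 395100 / 1725 = 229.1 MPa.

σ ≈ 229 MPa (tensile)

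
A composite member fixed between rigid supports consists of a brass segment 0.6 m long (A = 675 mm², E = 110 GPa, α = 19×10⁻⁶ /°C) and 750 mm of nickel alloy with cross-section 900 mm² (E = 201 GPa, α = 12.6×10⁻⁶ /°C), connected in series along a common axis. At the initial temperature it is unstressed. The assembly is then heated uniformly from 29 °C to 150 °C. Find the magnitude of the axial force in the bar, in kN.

P ≈ 206 kN (compressive)

If the supports were absent, the total length change would be Σ αᵢΔT Lᵢ = 19×10⁻⁶×121×600 + 12.6×10⁻⁶×121×750 = 2.523 mm.
Since the ends are fixed, an axial force P builds up, equal in every segment, with P · Σ Lᵢ/(AᵢEᵢ) = δ_free.
Σ Lᵢ/(AᵢEᵢ) = 600/(675×110×10³) + 750/(900×201×10³) = 1.223×10⁻⁵ mm/N.
Hence P = δ_free / Σ(L/AE) = 2.523/1.223×10⁻⁵ = 206.3 kN (compressive).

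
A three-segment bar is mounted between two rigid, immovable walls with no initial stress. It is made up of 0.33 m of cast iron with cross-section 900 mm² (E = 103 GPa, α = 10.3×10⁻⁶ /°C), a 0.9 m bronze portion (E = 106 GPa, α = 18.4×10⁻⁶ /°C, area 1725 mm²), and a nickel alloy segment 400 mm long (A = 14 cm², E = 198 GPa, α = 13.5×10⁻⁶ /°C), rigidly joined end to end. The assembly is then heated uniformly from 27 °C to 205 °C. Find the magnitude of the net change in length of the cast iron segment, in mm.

|ΔL| ≈ 1.01 mm

With the walls removed the bar would change length by δ_free = Σ αᵢΔT Lᵢ = 10.3×10⁻⁶×178×330 + 18.4×10⁻⁶×178×900 + 13.5×10⁻⁶×178×400 = 4.514 mm.
The walls prevent any net length change, so an axial force P (same in every segment) develops. Compatibility: P · Σ Lᵢ/(AᵢEᵢ) = δ_free.
Σ Lᵢ/(AᵢEᵢ) = 330/(900×103×10³) + 900/(1725×106×10³) + 400/(1400×198×10³) = 9.925×10⁻⁶ mm/N.
So P = 4.514 / 9.925×10⁻⁶ = 454.8 kN, compressive.
For the cast iron segment, free thermal change = 10.3×10⁻⁶×178×330 = 0.605 mm and elastic change from P = 454800×330/(900×103×10³) = 1.619 mm; these oppose, so the net change is 1.01 mm (segment shortens).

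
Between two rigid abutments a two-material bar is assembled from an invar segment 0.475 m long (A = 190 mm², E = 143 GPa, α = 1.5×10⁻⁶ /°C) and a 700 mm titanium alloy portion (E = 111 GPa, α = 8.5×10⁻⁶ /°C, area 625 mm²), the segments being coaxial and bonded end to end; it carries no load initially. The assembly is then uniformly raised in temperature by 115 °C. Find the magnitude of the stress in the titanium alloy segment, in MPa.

σ ≈ 44.5 MPa (compressive)

With the walls removed the bar would change length by δ_free = Σ αᵢΔT Lᵢ = 1.5×10⁻⁶×115×475 + 8.5×10⁻⁶×115×700 = 0.7662 mm.
The rigid supports impose zero overall length change; the single axial force P common to all segments must satisfy P Σ Lᵢ/(AᵢEᵢ) = δ_free.
Σ Lᵢ/(AᵢEᵢ) = 475/(190×143×10³) + 700/(625×111×10³) = 2.757×10⁻⁵ mm/N.
So P = 0.7662 / 2.757×10⁻⁵ = 27.79 kN, compressive.
σ_{titanium alloy} = P / A = 27790 / 625 = 44.46 MPa.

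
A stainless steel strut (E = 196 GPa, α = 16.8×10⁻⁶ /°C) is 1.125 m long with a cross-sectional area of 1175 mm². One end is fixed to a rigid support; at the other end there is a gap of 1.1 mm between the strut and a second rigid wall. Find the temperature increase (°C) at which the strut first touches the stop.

Contact occurs when the free expansion equals the gap: αΔT L = 1.1 mm.
So ΔT = g/(αL) = 1.1/(16.8×10⁻⁶ × 1125) = 58.2 °C.

ΔT ≈ 58.2 °C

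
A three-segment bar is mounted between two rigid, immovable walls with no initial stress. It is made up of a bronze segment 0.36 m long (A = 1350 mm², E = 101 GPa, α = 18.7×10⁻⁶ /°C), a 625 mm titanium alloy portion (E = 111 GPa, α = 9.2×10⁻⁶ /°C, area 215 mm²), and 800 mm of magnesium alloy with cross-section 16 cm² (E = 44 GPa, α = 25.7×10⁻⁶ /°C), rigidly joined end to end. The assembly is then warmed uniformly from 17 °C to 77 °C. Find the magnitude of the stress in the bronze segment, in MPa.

Free thermal expansion of the whole bar: Σ αᵢΔT Lᵢ = 18.7×10⁻⁶×60×360 + 9.2×10⁻⁶×60×625 + 25.7×10⁻⁶×60×800 = 1.983 mm.
The rigid supports impose zero overall length change; the single axial force P common to all segments must satisfy P Σ Lᵢ/(AᵢEᵢ) = δ_free.
The series flexibility is Σ Lᵢ/(AᵢEᵢ) = 360/(1350×101×10³) + 625/(215×111×10³) + 800/(1600×44×10³) = 4.019×10⁻⁵ mm/N.
Hence P = δ_free / Σ(L/AE) = 1.983/4.019×10⁻⁵ = 49.33 kN (compressive).
σ_{bronze} = P / A = 49330 / 1350 = 36.54 MPa.

σ ≈ 36.5 MPa (compressive)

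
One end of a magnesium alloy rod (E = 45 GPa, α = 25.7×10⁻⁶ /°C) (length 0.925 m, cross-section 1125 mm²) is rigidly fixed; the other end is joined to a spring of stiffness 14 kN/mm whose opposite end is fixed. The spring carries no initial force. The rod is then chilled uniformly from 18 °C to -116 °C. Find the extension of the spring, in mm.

Free thermal contraction: δ_free = αΔT L = 25.7×10⁻⁶ × 134 × 925 = 3.186 mm.
Let P be the tensile force in the spring. The rod extends elastically by PL/(AE) and the spring stretches by P/k; together these equal δ_free.
P [ L/(AE) + 1/k ] = δ_free → P [ 925/(1125×45×10³) + 1/(14×10³) ] = 3.186.
P = 3.186 / 8.97×10⁻⁵ = 35510 N.
Spring extension = P/k = 35510/(14×10³) = 2.537 mm.

δ ≈ 2.54 mm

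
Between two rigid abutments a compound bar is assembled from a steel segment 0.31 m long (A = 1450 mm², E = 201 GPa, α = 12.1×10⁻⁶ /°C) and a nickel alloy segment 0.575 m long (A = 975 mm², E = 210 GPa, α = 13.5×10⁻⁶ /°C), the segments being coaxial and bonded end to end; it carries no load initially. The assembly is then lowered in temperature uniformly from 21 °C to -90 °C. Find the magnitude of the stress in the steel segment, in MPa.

Free thermal contraction of the whole bar: Σ αᵢΔT Lᵢ = 12.1×10⁻⁶×111×310 + 13.5×10⁻⁶×111×575 = 1.278 mm.
Since the ends are fixed, an axial force P builds up, equal in every segment, with P · Σ Lᵢ/(AᵢEᵢ) = δ_free.
The series flexibility is Σ Lᵢ/(AᵢEᵢ) = 310/(1450×201×10³) + 575/(975×210×10³) = 3.872×10⁻⁶ mm/N.
So P = 1.278 / 3.872×10⁻⁶ = 330.1 kN, tensile.
σ_{steel} = P / A = 330100 / 1450 = 227.6 MPa.

σ ≈ 228 MPa (tensile)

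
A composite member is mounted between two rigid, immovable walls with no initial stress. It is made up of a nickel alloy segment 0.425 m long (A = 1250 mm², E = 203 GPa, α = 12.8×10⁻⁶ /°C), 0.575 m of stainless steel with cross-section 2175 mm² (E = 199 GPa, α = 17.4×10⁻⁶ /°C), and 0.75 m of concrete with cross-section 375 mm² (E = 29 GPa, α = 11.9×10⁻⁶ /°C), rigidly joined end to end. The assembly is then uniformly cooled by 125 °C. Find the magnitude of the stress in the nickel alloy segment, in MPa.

If the supports were absent, the total length change would be Σ αᵢΔT Lᵢ = 12.8×10⁻⁶×125×425 + 17.4×10⁻⁶×125×575 + 11.9×10⁻⁶×125×750 = 3.046 mm.
Since the ends are fixed, an axial force P builds up, equal in every segment, with P · Σ Lᵢ/(AᵢEᵢ) = δ_free.
Σ Lᵢ/(AᵢEᵢ) = 425/(1250×203×10³) + 575/(2175×199×10³) + 750/(375×29×10³) = 7.197×10⁻⁵ mm/N.
Hence P = δ_free / Σ(L/AE) = 3.046/7.197×10⁻⁵ = 42.33 kN (tensile).
σ_{nickel alloy} = P / A = 42330 / 1250 = 33.86 MPa.

σ ≈ 33.9 MPa (tensile)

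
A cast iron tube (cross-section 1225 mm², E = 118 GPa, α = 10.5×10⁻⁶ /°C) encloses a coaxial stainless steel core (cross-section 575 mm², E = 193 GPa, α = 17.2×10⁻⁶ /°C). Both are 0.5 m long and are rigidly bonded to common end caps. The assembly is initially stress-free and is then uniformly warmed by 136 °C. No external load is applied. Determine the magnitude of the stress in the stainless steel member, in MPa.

σ ≈ 99.5 MPa (compressive)

Both members must finish at the same length. With the larger α, the stainless steel tends to over-expand; the plates restrain it, putting the stainless steel in compression and the cast iron in tension. With no external load the two internal forces are equal and opposite, magnitude P.
Equating the net (thermal + elastic) strains gives |α₁ − α₂|·ΔT = P·[1/(A₁E₁) + 1/(A₂E₂)].
|α₁ − α₂|·ΔT = 6.7×10⁻⁶ × 136 = 0.0009112.
1/(A₁E₁) + 1/(A₂E₂) = 1/(1225×118×10³) + 1/(575×193×10³) = 1.593×10⁻⁸ N⁻¹.
P = 0.0009112 / 1.593×10⁻⁸ = 57200 N = 57.2 kN.
σ_{stainless steel} = P/A₂ = 57200/575 = 99.48 MPa, compressive.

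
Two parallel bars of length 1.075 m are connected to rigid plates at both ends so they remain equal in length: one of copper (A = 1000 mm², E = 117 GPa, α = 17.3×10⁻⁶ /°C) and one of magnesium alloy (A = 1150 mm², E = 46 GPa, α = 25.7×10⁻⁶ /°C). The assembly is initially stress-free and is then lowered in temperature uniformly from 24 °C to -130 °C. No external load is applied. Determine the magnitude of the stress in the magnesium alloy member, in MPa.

The magnesium alloy has the larger α, so on cooling it would change length more than the copper if both were free. The rigid plates force a common final length, so the magnesium alloy is put into tension and the copper into compression, with equal and opposite forces P (no external load).
Compatibility of the two members (thermal + elastic change equal): (α₁ − α₂)ΔT = P·[1/(A₁E₁) + 1/(A₂E₂)].
|α₁ − α₂|·ΔT = 8.4×10⁻⁶ × 154 = 0.001294.
1/(A₁E₁) + 1/(A₂E₂) = 1/(1000×117×10³) + 1/(1150×46×10³) = 2.745×10⁻⁸ N⁻¹.
So P = 0.001294 / 2.745×10⁻⁸ = 47.12 kN.
σ_{magnesium alloy} = P/A₂ = 47120/1150 = 40.98 MPa, tensile.

σ ≈ 41 MPa (tensile)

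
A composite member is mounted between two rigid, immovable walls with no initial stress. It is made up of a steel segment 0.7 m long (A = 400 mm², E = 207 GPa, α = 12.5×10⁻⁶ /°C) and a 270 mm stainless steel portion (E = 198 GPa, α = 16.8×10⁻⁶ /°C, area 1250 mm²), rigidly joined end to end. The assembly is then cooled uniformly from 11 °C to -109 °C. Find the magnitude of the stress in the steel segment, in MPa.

If the supports were absent, the total length change would be Σ αᵢΔT Lᵢ = 12.5×10⁻⁶×120×700 + 16.8×10⁻⁶×120×270 = 1.594 mm.
The rigid supports impose zero overall length change; the single axial force P common to all segments must satisfy P Σ Lᵢ/(AᵢEᵢ) = δ_free.
The series flexibility is Σ Lᵢ/(AᵢEᵢ) = 700/(400×207×10³) + 270/(1250×198×10³) = 9.545×10⁻⁶ mm/N.
So P = 1.594 / 9.545×10⁻⁶ = 167 kN, tensile.
σ_{steel} = P / A = 167000 / 400 = 417.6 MPa.

σ ≈ 418 MPa (tensile)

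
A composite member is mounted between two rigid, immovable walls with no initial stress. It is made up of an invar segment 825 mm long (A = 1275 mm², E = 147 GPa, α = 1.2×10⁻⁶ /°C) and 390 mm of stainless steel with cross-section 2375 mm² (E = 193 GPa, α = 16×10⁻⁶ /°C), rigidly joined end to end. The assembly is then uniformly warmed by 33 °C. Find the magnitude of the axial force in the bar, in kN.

P ≈ 45.4 kN (compressive)

With the walls removed the bar would change length by δ_free = Σ αᵢΔT Lᵢ = 1.2×10⁻⁶×33×825 + 16×10⁻⁶×33×390 = 0.2386 mm.
The rigid supports impose zero overall length change; the single axial force P common to all segments must satisfy P Σ Lᵢ/(AᵢEᵢ) = δ_free.
Σ Lᵢ/(AᵢEᵢ) = 825/(1275×147×10³) + 390/(2375×193×10³) = 5.253×10⁻⁶ mm/N.
So P = 0.2386 / 5.253×10⁻⁶ = 45.42 kN, compressive.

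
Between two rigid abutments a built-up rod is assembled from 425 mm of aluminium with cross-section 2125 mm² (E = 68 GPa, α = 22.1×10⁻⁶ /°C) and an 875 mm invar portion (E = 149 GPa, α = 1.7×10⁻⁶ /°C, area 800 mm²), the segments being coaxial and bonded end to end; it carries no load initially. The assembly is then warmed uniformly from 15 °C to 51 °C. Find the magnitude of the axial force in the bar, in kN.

If the supports were absent, the total length change would be Σ αᵢΔT Lᵢ = 22.1×10⁻⁶×36×425 + 1.7×10⁻⁶×36×875 = 0.3917 mm.
The rigid supports impose zero overall length change; the single axial force P common to all segments must satisfy P Σ Lᵢ/(AᵢEᵢ) = δ_free.
The series flexibility is Σ Lᵢ/(AᵢEᵢ) = 425/(2125×68×10³) + 875/(800×149×10³) = 1.028×10⁻⁵ mm/N.
So P = 0.3917 / 1.028×10⁻⁵ = 38.09 kN, compressive.

P ≈ 38.1 kN (compressive)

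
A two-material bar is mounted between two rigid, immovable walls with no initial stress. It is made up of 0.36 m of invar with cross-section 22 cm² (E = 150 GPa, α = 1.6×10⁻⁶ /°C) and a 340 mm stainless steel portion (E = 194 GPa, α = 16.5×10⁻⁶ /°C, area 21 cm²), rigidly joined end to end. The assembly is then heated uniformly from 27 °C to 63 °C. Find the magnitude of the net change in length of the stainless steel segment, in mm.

Free thermal expansion of the whole bar: Σ αᵢΔT Lᵢ = 1.6×10⁻⁶×36×360 + 16.5×10⁻⁶×36×340 = 0.2227 mm.
Since the ends are fixed, an axial force P builds up, equal in every segment, with P · Σ Lᵢ/(AᵢEᵢ) = δ_free.
The series flexibility is Σ Lᵢ/(AᵢEᵢ) = 360/(2200×150×10³) + 340/(2100×194×10³) = 1.925×10⁻⁶ mm/N.
P = 0.2227 / 1.925×10⁻⁶ = 115700 N = 115.7 kN, compressive.
For the stainless steel segment, free thermal change = 16.5×10⁻⁶×36×340 = 0.202 mm and elastic change from P = 115700×340/(2100×194×10³) = 0.09652 mm; these oppose, so the net change is 0.105 mm (segment lengthens).

|ΔL| ≈ 0.105 mm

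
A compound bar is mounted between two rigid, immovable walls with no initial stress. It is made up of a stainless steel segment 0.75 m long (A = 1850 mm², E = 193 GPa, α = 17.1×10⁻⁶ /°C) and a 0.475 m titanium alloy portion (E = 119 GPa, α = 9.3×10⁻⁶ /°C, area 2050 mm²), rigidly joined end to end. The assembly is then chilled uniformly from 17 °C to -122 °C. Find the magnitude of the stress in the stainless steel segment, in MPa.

σ ≈ 320 MPa (tensile)

Free thermal contraction of the whole bar: Σ αᵢΔT Lᵢ = 17.1×10⁻⁶×139×750 + 9.3×10⁻⁶×139×475 = 2.397 mm.
The rigid supports impose zero overall length change; the single axial force P common to all segments must satisfy P Σ Lᵢ/(AᵢEᵢ) = δ_free.
The series flexibility is Σ Lᵢ/(AᵢEᵢ) = 750/(1850×193×10³) + 475/(2050×119×10³) = 4.048×10⁻⁶ mm/N.
So P = 2.397 / 4.048×10⁻⁶ = 592.1 kN, tensile.
σ_{stainless steel} = P / A = 592100 / 1850 = 320.1 MPa.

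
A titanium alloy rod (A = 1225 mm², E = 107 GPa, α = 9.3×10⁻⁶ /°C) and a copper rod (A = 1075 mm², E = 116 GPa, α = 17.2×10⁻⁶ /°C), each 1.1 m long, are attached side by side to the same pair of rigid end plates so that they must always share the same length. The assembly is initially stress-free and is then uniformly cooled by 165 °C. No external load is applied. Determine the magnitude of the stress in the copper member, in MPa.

σ ≈ 77.5 MPa (tensile)

Both members must finish at the same length. With the larger α, the copper tends to over-contract; the plates restrain it, putting the copper in tension and the titanium alloy in compression. With no external load the two internal forces are equal and opposite, magnitude P.
Compatibility of the two members (thermal + elastic change equal): (α₁ − α₂)ΔT = P·[1/(A₁E₁) + 1/(A₂E₂)].
|α₁ − α₂|·ΔT = 7.9×10⁻⁶ × 165 = 0.001303.
1/(A₁E₁) + 1/(A₂E₂) = 1/(1225×107×10³) + 1/(1075×116×10³) = 1.565×10⁻⁸ N⁻¹.
P = 0.001303 / 1.565×10⁻⁸ = 83300 N = 83.3 kN.
σ_{copper} = P/A₂ = 83300/1075 = 77.49 MPa, tensile.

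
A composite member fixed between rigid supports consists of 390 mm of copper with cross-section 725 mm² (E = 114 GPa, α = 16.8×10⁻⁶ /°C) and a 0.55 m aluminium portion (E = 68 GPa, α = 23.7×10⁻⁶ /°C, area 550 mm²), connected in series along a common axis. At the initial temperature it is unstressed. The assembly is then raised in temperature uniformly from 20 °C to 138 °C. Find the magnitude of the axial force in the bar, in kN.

P ≈ 119 kN (compressive)

With the walls removed the bar would change length by δ_free = Σ αᵢΔT Lᵢ = 16.8×10⁻⁶×118×390 + 23.7×10⁻⁶×118×550 = 2.311 mm.
The walls prevent any net length change, so an axial force P (same in every segment) develops. Compatibility: P · Σ Lᵢ/(AᵢEᵢ) = δ_free.
Σ Lᵢ/(AᵢEᵢ) = 390/(725×114×10³) + 550/(550×68×10³) = 1.942×10⁻⁵ mm/N.
P = 2.311 / 1.942×10⁻⁵ = 119000 N = 119 kN, compressive.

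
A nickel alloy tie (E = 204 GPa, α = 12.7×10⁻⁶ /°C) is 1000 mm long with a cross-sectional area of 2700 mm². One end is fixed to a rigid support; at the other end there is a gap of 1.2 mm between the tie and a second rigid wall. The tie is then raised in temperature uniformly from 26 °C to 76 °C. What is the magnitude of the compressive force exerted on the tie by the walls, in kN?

Unrestrained expansion: δ_free = αΔT L = 12.7×10⁻⁶ × 50 × 1000 = 0.635 mm.
Since δ_free = 0.635 mm is less than the 1.2 mm gap, the tie never touches the wall. No axial force develops.

P ≈ 0 kN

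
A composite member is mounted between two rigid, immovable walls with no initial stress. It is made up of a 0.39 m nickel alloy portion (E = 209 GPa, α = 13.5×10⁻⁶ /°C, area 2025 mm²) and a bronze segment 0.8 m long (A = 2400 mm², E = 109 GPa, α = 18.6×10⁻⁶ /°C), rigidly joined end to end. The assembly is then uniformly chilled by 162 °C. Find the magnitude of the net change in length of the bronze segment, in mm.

Free thermal contraction of the whole bar: Σ αᵢΔT Lᵢ = 13.5×10⁻⁶×162×390 + 18.6×10⁻⁶×162×800 = 3.263 mm.
The walls prevent any net length change, so an axial force P (same in every segment) develops. Compatibility: P · Σ Lᵢ/(AᵢEᵢ) = δ_free.
Σ Lᵢ/(AᵢEᵢ) = 390/(2025×209×10³) + 800/(2400×109×10³) = 3.98×10⁻⁶ mm/N.
P = 3.263 / 3.98×10⁻⁶ = 820100 N = 820.1 kN, tensile.
For the bronze segment, free thermal change = 18.6×10⁻⁶×162×800 = 2.411 mm and elastic change from P = 820100×800/(2400×109×10³) = 2.508 mm; these oppose, so the net change is 0.0973 mm (segment lengthens).

|ΔL| ≈ 0.0973 mm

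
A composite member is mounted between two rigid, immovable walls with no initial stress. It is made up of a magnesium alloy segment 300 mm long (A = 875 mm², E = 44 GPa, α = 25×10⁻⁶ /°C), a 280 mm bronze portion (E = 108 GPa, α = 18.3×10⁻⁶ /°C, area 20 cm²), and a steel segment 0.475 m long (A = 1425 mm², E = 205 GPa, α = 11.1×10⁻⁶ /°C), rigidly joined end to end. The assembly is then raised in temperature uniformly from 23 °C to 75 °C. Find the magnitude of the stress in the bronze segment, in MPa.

Free thermal expansion of the whole bar: Σ αᵢΔT Lᵢ = 25×10⁻⁶×52×300 + 18.3×10⁻⁶×52×280 + 11.1×10⁻⁶×52×475 = 0.9306 mm.
The walls prevent any net length change, so an axial force P (same in every segment) develops. Compatibility: P · Σ Lᵢ/(AᵢEᵢ) = δ_free.
The series flexibility is Σ Lᵢ/(AᵢEᵢ) = 300/(875×44×10³) + 280/(2000×108×10³) + 475/(1425×205×10³) = 1.071×10⁻⁵ mm/N.
Hence P = δ_free / Σ(L/AE) = 0.9306/1.071×10⁻⁵ = 86.86 kN (compressive).
σ_{bronze} = P / A = 86860 / 2000 = 43.43 MPa.

σ ≈ 43.4 MPa (compressive)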